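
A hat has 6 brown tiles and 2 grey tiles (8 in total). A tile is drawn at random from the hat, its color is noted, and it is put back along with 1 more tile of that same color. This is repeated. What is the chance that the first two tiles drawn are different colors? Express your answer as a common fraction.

Either brown then grey, or grey then brown; after the first draw the total is 9.
P = (6/8)·(2/9) + (2/8)·(6/9) = 1/3 ≈ 0.3333.

1/3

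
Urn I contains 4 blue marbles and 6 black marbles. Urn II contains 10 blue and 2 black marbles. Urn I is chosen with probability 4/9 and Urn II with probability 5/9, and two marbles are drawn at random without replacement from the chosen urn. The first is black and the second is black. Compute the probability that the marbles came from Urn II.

P(E | Urn I) = 1/3; P(E | Urn II) = 1/66.
P(E) = 4/9·1/3 + 5/9·1/66 = 31/198.
By Bayes' rule, P(Urn II | E) = 5/594 / 31/198 = 5/93 ≈ 0.0538.

5/93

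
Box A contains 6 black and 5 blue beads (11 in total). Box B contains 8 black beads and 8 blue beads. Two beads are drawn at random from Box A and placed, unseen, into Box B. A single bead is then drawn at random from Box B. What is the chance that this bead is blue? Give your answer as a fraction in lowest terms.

49/99

Condition on how many of the transferred beads are blue (from Box A: 5 blue of 11; then Box B has 18 total).
  0 blue: C(5,0)C(6,2)/C(11,2) = 3/11; then P = 8/18
  1 blue: C(5,1)C(6,1)/C(11,2) = 6/11; then P = 9/18
  2 blue: C(5,2)C(6,0)/C(11,2) = 2/11; then P = 10/18
P(blue from Box B) = 49/99 ≈ 0.4949.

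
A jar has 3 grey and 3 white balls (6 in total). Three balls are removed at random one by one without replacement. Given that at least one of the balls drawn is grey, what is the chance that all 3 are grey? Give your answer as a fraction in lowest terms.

1/19

P(all 3 grey) = C(3,3)/C(6,3) = 1/20; P(at least one grey) = 1 − C(3,3)/C(6,3) = 19/20.
Since 'all 3 grey' ⊆ 'at least one grey', P(all 3 | at least one) = 1/20 / 19/20 = 1/19 ≈ 0.0526.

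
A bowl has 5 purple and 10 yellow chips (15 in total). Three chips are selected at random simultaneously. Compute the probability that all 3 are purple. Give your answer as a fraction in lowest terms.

Unordered draws without replacement: count favorable combinations over C(15,3).
Favorable = C(5,3) · C(10,0) = 10; total = C(15,3) = 455.
P = 10/455 = 2/91 ≈ 0.0220.

2/91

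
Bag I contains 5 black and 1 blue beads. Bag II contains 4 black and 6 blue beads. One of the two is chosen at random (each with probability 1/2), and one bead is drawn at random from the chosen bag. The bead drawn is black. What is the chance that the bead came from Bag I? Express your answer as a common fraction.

P(black | Bag I) = 5/6; P(black | Bag II) = 2/5.
P(black) = 1/2·5/6 + 1/2·2/5 = 37/60.
By Bayes' rule, P(Bag I | black) = 5/12 / 37/60 = 25/37 ≈ 0.6757.

25/37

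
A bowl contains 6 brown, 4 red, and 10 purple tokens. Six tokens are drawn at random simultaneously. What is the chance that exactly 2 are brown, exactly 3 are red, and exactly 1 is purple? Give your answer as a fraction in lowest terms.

Unordered draws without replacement: count favorable combinations over C(20,6).
Favorable = C(6,2) · C(4,3) · C(10,1) = 600; total = C(20,6) = 38760.
P = 600/38760 = 5/323 ≈ 0.0155.

5/323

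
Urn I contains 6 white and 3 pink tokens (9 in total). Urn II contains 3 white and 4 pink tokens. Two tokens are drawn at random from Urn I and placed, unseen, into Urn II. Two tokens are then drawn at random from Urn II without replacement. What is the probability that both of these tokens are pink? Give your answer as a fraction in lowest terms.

Condition on how many of the transferred tokens are pink (from Urn I: 3 pink of 9; then Urn II has 9 total).
  0 pink: C(3,0)C(6,2)/C(9,2) = 5/12; then P = C(4,2)/C(9,2) = 1/6
  1 pink: C(3,1)C(6,1)/C(9,2) = 1/2; then P = C(5,2)/C(9,2) = 5/18
  2 pink: C(3,2)C(6,0)/C(9,2) = 1/12; then P = C(6,2)/C(9,2) = 5/12
P(both pink) = 35/144 ≈ 0.2431.

35/144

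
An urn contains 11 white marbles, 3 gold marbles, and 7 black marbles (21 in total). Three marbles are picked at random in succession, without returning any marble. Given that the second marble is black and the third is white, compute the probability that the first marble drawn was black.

6/19

P(first=black and the second marble is black and the third is white) = (7/21)·(6/20)·(11/19) = 11/190.
P(E) = Σ over first color = 11/114 + 11/380 + 11/190 = 11/60.
By Bayes, P(first=black | E) = 11/190 / 11/60 = 6/19 ≈ 0.3158.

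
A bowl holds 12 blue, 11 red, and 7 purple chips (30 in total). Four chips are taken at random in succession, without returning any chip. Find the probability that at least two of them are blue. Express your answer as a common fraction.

77/145

Sum the hypergeometric tail for j = 2,…,4 blue chips.
Favorable = C(12,2)·C(18,2) + C(12,3)·C(18,1) + C(12,4)·C(18,0) = 14553; total = C(30,4) = 27405.
P = 14553/27405 = 77/145 ≈ 0.5310.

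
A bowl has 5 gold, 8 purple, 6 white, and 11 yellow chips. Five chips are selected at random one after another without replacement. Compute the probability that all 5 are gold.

1/142506

Unordered draws without replacement: count favorable combinations over C(30,5).
Favorable = C(5,5) · C(8,0) · C(6,0) · C(11,0) = 1; total = C(30,5) = 142506.
P = 1/142506 = 1/142506 ≈ 0.0000.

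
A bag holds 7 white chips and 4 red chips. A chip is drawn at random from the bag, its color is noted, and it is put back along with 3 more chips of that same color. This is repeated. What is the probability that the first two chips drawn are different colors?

4/11

Either red then white, or white then red; after the first draw the total is 14.
P = (4/11)·(7/14) + (7/11)·(4/14) = 4/11 ≈ 0.3636.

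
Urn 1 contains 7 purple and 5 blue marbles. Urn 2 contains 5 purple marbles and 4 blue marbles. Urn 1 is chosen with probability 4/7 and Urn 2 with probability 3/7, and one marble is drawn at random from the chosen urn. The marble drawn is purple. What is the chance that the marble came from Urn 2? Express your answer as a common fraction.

P(purple | Urn 1) = 7/12; P(purple | Urn 2) = 5/9.
P(purple) = 4/7·7/12 + 3/7·5/9 = 4/7.
By Bayes' rule, P(Urn 2 | purple) = 5/21 / 4/7 = 5/12 ≈ 0.4167.

5/12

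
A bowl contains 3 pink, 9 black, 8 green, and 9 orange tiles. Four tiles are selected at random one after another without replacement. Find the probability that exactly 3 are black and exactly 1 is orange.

12/377

Unordered draws without replacement: count favorable combinations over C(29,4).
Favorable = C(3,0) · C(9,3) · C(8,0) · C(9,1) = 756; total = C(29,4) = 23751.
P = 756/23751 = 12/377 ≈ 0.0318.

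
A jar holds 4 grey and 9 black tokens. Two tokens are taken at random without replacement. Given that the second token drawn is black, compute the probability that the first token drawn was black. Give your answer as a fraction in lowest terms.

P(first=black and the second token drawn is black) = (9/13)·(8/12) = 6/13.
P(the second token drawn is black) = Σ over first color = 3/13 + 6/13 = 9/13.
By Bayes, P(first=black | the second token drawn is black) = 6/13 / 9/13 = 2/3 ≈ 0.6667.

2/3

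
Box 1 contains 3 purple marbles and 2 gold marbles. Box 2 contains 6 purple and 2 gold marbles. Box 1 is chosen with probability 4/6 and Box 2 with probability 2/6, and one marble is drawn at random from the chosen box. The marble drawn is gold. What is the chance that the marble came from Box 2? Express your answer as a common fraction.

P(gold | Box 1) = 2/5; P(gold | Box 2) = 1/4.
P(gold) = 2/3·2/5 + 1/3·1/4 = 7/20.
By Bayes' rule, P(Box 2 | gold) = 1/12 / 7/20 = 5/21 ≈ 0.2381.

5/21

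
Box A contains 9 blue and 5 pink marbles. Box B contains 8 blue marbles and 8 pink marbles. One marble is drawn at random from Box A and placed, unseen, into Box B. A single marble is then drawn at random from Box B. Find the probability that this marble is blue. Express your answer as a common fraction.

Condition on how many of the transferred marbles are blue (from Box A: 9 blue of 14; then Box B has 17 total).
  0 blue: C(9,0)C(5,1)/C(14,1) = 5/14; then P = 8/17
  1 blue: C(9,1)C(5,0)/C(14,1) = 9/14; then P = 9/17
P(blue from Box B) = 121/238 ≈ 0.5084.

121/238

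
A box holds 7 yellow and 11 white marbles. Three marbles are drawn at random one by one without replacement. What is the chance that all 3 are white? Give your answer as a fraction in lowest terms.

Unordered draws without replacement: count favorable combinations over C(18,3).
Favorable = C(7,0) · C(11,3) = 165; total = C(18,3) = 816.
P = 165/816 = 55/272 ≈ 0.2022.

55/272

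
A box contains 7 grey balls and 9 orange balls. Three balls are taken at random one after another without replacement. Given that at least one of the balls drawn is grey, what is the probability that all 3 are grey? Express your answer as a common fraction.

5/68

P(all 3 grey) = C(7,3)/C(16,3) = 1/16; P(at least one grey) = 1 − C(9,3)/C(16,3) = 17/20.
Since 'all 3 grey' ⊆ 'at least one grey', P(all 3 | at least one) = 1/16 / 17/20 = 5/68 ≈ 0.0735.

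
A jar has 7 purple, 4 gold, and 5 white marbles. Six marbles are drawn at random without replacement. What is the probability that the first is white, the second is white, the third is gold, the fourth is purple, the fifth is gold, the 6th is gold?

Multiply the conditional probability of each draw in order, without replacement, so each draw removes one from its color and from the total.
P = (5/16) · (4/15) · (4/14) · (7/13) · (3/12) · (2/11) = 1/1716 ≈ 0.0006.

1/1716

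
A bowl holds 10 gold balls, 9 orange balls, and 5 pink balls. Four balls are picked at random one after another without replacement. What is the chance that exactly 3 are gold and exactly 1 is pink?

Unordered draws without replacement: count favorable combinations over C(24,4).
Favorable = C(10,3) · C(9,0) · C(5,1) = 600; total = C(24,4) = 10626.
P = 600/10626 = 100/1771 ≈ 0.0565.

100/1771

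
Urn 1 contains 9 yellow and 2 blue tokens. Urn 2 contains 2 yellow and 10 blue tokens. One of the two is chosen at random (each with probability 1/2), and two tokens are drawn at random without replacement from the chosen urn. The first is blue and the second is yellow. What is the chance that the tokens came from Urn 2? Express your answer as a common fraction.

P(E | Urn 1) = 9/55; P(E | Urn 2) = 5/33.
P(E) = 1/2·9/55 + 1/2·5/33 = 26/165.
By Bayes' rule, P(Urn 2 | E) = 5/66 / 26/165 = 25/52 ≈ 0.4808.

25/52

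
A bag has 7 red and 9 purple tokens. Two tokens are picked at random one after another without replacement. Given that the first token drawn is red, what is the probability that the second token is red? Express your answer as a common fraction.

After removing 1 red, the bag has 6 red out of 15 remaining.
P(second is red | given) = 6/15 = 2/5 ≈ 0.4000.

2/5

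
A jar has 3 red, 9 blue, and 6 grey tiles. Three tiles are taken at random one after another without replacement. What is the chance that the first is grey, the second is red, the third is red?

Multiply the conditional probability of each draw in order, without replacement, so each draw removes one from its color and from the total.
P = (6/18) · (3/17) · (2/16) = 1/136 ≈ 0.0074.

1/136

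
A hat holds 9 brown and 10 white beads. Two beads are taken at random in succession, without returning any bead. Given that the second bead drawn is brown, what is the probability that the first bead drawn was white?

5/9

P(first=white and the second bead drawn is brown) = (10/19)·(9/18) = 5/19.
P(the second bead drawn is brown) = Σ over first color = 4/19 + 5/19 = 9/19.
By Bayes, P(first=white | the second bead drawn is brown) = 5/19 / 9/19 = 5/9 ≈ 0.5556.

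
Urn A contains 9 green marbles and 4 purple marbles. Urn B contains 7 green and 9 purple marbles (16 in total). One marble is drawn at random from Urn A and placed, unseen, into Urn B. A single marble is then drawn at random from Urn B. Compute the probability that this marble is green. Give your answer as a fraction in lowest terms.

100/221

Condition on how many of the transferred marbles are green (from Urn A: 9 green of 13; then Urn B has 17 total).
  0 green: C(9,0)C(4,1)/C(13,1) = 4/13; then P = 7/17
  1 green: C(9,1)C(4,0)/C(13,1) = 9/13; then P = 8/17
P(green from Urn B) = 100/221 ≈ 0.4525.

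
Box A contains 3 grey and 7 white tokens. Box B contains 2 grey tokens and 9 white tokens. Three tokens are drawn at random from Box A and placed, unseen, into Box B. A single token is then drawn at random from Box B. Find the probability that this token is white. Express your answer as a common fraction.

111/140

Condition on how many of the transferred tokens are white (from Box A: 7 white of 10; then Box B has 14 total).
  0 white: C(7,0)C(3,3)/C(10,3) = 1/120; then P = 9/14
  1 white: C(7,1)C(3,2)/C(10,3) = 7/40; then P = 10/14
  2 white: C(7,2)C(3,1)/C(10,3) = 21/40; then P = 11/14
  3 white: C(7,3)C(3,0)/C(10,3) = 7/24; then P = 12/14
P(white from Box B) = 111/140 ≈ 0.7929.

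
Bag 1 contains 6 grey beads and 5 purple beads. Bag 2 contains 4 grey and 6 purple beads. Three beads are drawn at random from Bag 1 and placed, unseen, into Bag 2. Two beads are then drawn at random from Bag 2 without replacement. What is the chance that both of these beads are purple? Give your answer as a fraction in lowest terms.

87/286

Condition on how many of the transferred beads are purple (from Bag 1: 5 purple of 11; then Bag 2 has 13 total).
  0 purple: C(5,0)C(6,3)/C(11,3) = 4/33; then P = C(6,2)/C(13,2) = 5/26
  1 purple: C(5,1)C(6,2)/C(11,3) = 5/11; then P = C(7,2)/C(13,2) = 7/26
  2 purple: C(5,2)C(6,1)/C(11,3) = 4/11; then P = C(8,2)/C(13,2) = 14/39
  3 purple: C(5,3)C(6,0)/C(11,3) = 2/33; then P = C(9,2)/C(13,2) = 6/13
P(both purple) = 87/286 ≈ 0.3042.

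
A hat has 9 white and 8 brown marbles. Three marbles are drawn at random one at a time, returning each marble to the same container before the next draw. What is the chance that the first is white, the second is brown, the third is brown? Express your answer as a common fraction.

576/4913

Multiply the conditional probability of each draw in order, with replacement (the composition resets each draw).
P = (9/17) · (8/17) · (8/17) = 576/4913 ≈ 0.1172.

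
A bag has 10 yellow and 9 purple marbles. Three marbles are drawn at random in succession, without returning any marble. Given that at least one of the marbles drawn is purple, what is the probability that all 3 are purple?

28/283

P(all 3 purple) = C(9,3)/C(19,3) = 28/323; P(at least one purple) = 1 − C(10,3)/C(19,3) = 283/323.
Since 'all 3 purple' ⊆ 'at least one purple', P(all 3 | at least one) = 28/323 / 283/323 = 28/283 ≈ 0.0989.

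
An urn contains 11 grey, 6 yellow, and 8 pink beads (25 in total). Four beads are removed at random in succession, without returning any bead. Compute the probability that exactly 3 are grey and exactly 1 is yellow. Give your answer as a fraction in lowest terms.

Unordered draws without replacement: count favorable combinations over C(25,4).
Favorable = C(11,3) · C(6,1) · C(8,0) = 990; total = C(25,4) = 12650.
P = 990/12650 = 9/115 ≈ 0.0783.

9/115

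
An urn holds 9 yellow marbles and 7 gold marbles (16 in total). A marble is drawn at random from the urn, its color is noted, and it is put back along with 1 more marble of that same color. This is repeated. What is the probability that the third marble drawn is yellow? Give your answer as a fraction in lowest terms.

9/16

Sum over the four possibilities for the first two draws (yellow/not-yellow each), tracking how the yellow count and total change by +1 per draw.
P(third is yellow) = 9/16 ≈ 0.5625. (In a Pólya urn every draw has the same marginal probability 9/16.)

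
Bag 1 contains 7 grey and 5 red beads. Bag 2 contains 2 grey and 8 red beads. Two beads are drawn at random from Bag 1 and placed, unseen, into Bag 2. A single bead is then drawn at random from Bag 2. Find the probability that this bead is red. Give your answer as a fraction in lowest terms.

Condition on how many of the transferred beads are red (from Bag 1: 5 red of 12; then Bag 2 has 12 total).
  0 red: C(5,0)C(7,2)/C(12,2) = 7/22; then P = 8/12
  1 red: C(5,1)C(7,1)/C(12,2) = 35/66; then P = 9/12
  2 red: C(5,2)C(7,0)/C(12,2) = 5/33; then P = 10/12
P(red from Bag 2) = 53/72 ≈ 0.7361.

53/72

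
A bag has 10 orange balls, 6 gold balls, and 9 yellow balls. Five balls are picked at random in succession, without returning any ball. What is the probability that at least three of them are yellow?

291/1265

Sum the hypergeometric tail for j = 3,…,5 yellow balls.
Favorable = C(9,3)·C(16,2) + C(9,4)·C(16,1) + C(9,5)·C(16,0) = 12222; total = C(25,5) = 53130.
P = 12222/53130 = 291/1265 ≈ 0.2300.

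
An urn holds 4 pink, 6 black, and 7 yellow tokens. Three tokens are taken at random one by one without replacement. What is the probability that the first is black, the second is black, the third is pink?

Multiply the conditional probability of each draw in order, without replacement, so each draw removes one from its color and from the total.
P = (6/17) · (5/16) · (4/15) = 1/34 ≈ 0.0294.

1/34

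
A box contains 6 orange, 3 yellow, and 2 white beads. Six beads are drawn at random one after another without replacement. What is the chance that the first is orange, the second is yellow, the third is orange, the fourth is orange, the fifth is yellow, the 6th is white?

1/231

Multiply the conditional probability of each draw in order, without replacement, so each draw removes one from its color and from the total.
P = (6/11) · (3/10) · (5/9) · (4/8) · (2/7) · (2/6) = 1/231 ≈ 0.0043.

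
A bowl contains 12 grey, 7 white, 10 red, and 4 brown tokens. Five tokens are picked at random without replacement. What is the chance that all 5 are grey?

3/899

Unordered draws without replacement: count favorable combinations over C(33,5).
Favorable = C(12,5) · C(7,0) · C(10,0) · C(4,0) = 792; total = C(33,5) = 237336.
P = 792/237336 = 3/899 ≈ 0.0033.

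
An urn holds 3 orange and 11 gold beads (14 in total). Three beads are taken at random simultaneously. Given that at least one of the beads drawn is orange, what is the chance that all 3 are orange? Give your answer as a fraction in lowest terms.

P(all 3 orange) = C(3,3)/C(14,3) = 1/364; P(at least one orange) = 1 − C(11,3)/C(14,3) = 199/364.
Since 'all 3 orange' ⊆ 'at least one orange', P(all 3 | at least one) = 1/364 / 199/364 = 1/199 ≈ 0.0050.

1/199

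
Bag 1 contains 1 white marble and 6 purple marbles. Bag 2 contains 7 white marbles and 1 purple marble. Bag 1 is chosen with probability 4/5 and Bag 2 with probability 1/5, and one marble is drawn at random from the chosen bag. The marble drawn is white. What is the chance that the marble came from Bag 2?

P(white | Bag 1) = 1/7; P(white | Bag 2) = 7/8.
P(white) = 4/5·1/7 + 1/5·7/8 = 81/280.
By Bayes' rule, P(Bag 2 | white) = 7/40 / 81/280 = 49/81 ≈ 0.6049.

49/81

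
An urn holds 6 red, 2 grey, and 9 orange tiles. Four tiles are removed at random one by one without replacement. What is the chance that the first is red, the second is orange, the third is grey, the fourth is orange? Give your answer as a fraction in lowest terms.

Multiply the conditional probability of each draw in order, without replacement, so each draw removes one from its color and from the total.
P = (6/17) · (9/16) · (2/15) · (8/14) = 9/595 ≈ 0.0151.

9/595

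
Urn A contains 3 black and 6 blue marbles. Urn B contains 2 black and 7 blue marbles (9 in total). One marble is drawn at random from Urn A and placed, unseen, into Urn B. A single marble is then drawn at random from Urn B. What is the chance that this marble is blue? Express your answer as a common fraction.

23/30

Condition on how many of the transferred marbles are blue (from Urn A: 6 blue of 9; then Urn B has 10 total).
  0 blue: C(6,0)C(3,1)/C(9,1) = 1/3; then P = 7/10
  1 blue: C(6,1)C(3,0)/C(9,1) = 2/3; then P = 8/10
P(blue from Urn B) = 23/30 ≈ 0.7667.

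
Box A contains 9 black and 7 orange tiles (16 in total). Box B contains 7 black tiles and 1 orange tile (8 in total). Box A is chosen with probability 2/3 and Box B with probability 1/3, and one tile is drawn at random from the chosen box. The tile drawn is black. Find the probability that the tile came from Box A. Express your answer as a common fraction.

P(black | Box A) = 9/16; P(black | Box B) = 7/8.
P(black) = 2/3·9/16 + 1/3·7/8 = 2/3.
By Bayes' rule, P(Box A | black) = 3/8 / 2/3 = 9/16 ≈ 0.5625.

9/16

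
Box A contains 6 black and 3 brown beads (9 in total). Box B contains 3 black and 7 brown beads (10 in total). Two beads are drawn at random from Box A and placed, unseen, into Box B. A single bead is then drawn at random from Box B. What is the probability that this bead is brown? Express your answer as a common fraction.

23/36

Condition on how many of the transferred beads are brown (from Box A: 3 brown of 9; then Box B has 12 total).
  0 brown: C(3,0)C(6,2)/C(9,2) = 5/12; then P = 7/12
  1 brown: C(3,1)C(6,1)/C(9,2) = 1/2; then P = 8/12
  2 brown: C(3,2)C(6,0)/C(9,2) = 1/12; then P = 9/12
P(brown from Box B) = 23/36 ≈ 0.6389.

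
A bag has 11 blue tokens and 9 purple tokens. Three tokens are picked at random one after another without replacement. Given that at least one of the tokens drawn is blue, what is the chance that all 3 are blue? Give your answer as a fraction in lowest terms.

P(all 3 blue) = C(11,3)/C(20,3) = 11/76; P(at least one blue) = 1 − C(9,3)/C(20,3) = 88/95.
Since 'all 3 blue' ⊆ 'at least one blue', P(all 3 | at least one) = 11/76 / 88/95 = 5/32 ≈ 0.1562.

5/32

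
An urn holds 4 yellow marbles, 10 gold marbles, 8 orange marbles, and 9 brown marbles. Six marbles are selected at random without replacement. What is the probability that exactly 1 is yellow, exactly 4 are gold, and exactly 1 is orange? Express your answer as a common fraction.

320/35061

Unordered draws without replacement: count favorable combinations over C(31,6).
Favorable = C(4,1) · C(10,4) · C(8,1) · C(9,0) = 6720; total = C(31,6) = 736281.
P = 6720/736281 = 320/35061 ≈ 0.0091.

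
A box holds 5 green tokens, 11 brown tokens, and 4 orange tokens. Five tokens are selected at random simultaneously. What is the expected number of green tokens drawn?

By linearity of expectation, E[X] = Σ P(draw i is green); by symmetry each draw (even without replacement) has P(green) = 5/20.
E[X] = 5 · 5/20 = 5/4 ≈ 1.2500.

5/4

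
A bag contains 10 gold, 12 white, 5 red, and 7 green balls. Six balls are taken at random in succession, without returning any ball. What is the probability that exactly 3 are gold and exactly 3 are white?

300/15283

Unordered draws without replacement: count favorable combinations over C(34,6).
Favorable = C(10,3) · C(12,3) · C(5,0) · C(7,0) = 26400; total = C(34,6) = 1344904.
P = 26400/1344904 = 300/15283 ≈ 0.0196.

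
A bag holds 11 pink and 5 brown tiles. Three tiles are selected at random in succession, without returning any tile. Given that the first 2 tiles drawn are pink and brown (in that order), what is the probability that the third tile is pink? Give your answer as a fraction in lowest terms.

5/7

After removing 1 pink, 1 brown, the bag has 10 pink out of 14 remaining.
P(third is pink | given) = 10/14 = 5/7 ≈ 0.7143.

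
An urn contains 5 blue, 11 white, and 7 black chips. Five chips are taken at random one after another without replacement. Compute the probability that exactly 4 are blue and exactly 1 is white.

Unordered draws without replacement: count favorable combinations over C(23,5).
Favorable = C(5,4) · C(11,1) · C(7,0) = 55; total = C(23,5) = 33649.
P = 55/33649 = 5/3059 ≈ 0.0016.

5/3059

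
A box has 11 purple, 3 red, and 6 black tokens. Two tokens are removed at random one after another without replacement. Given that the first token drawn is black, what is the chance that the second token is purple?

After removing 1 black, the box has 11 purple out of 19 remaining.
P(second is purple | given) = 11/19 ≈ 0.5789.

11/19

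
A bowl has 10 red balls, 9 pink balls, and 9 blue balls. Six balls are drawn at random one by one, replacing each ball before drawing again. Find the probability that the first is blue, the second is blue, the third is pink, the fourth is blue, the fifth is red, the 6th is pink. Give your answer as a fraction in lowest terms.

Multiply the conditional probability of each draw in order, with replacement (the composition resets each draw).
P = (9/28) · (9/28) · (9/28) · (9/28) · (10/28) · (9/28) = 295245/240945152 ≈ 0.0012.

295245/240945152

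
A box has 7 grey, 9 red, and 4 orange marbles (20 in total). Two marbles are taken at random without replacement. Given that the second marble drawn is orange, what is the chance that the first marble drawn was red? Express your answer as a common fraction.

9/19

P(first=red and the second marble drawn is orange) = (9/20)·(4/19) = 9/95.
P(the second marble drawn is orange) = Σ over first color = 7/95 + 9/95 + 3/95 = 1/5.
By Bayes, P(first=red | the second marble drawn is orange) = 9/95 / 1/5 = 9/19 ≈ 0.4737.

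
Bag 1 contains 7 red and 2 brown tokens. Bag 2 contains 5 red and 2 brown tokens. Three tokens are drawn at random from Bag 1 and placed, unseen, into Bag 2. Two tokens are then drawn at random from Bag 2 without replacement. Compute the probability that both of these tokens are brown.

Condition on how many of the transferred tokens are brown (from Bag 1: 2 brown of 9; then Bag 2 has 10 total).
  0 brown: C(2,0)C(7,3)/C(9,3) = 5/12; then P = C(2,2)/C(10,2) = 1/45
  1 brown: C(2,1)C(7,2)/C(9,3) = 1/2; then P = C(3,2)/C(10,2) = 1/15
  2 brown: C(2,2)C(7,1)/C(9,3) = 1/12; then P = C(4,2)/C(10,2) = 2/15
P(both brown) = 29/540 ≈ 0.0537.

29/540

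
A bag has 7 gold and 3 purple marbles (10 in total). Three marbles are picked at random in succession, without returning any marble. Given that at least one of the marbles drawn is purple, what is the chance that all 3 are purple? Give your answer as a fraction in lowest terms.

P(all 3 purple) = C(3,3)/C(10,3) = 1/120; P(at least one purple) = 1 − C(7,3)/C(10,3) = 17/24.
Since 'all 3 purple' ⊆ 'at least one purple', P(all 3 | at least one) = 1/120 / 17/24 = 1/85 ≈ 0.0118.

1/85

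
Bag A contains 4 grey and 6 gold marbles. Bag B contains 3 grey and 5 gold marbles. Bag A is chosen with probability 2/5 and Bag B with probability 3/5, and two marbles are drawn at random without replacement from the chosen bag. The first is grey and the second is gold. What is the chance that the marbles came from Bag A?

P(E | Bag A) = 4/15; P(E | Bag B) = 15/56.
P(E) = 2/5·4/15 + 3/5·15/56 = 1123/4200.
By Bayes' rule, P(Bag A | E) = 8/75 / 1123/4200 = 448/1123 ≈ 0.3989.

448/1123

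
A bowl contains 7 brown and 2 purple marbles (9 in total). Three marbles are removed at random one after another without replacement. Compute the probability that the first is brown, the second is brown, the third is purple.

Multiply the conditional probability of each draw in order, without replacement, so each draw removes one from its color and from the total.
P = (7/9) · (6/8) · (2/7) = 1/6 ≈ 0.1667.

1/6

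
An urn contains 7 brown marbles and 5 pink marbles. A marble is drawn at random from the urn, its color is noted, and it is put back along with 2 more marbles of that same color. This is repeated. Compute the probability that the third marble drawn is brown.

Sum over the four possibilities for the first two draws (brown/not-brown each), tracking how the brown count and total change by +2 per draw.
P(third is brown) = 7/12 ≈ 0.5833. (In a Pólya urn every draw has the same marginal probability 7/12.)

7/12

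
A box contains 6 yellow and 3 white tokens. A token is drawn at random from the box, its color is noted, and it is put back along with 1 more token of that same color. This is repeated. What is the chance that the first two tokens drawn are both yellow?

7/15

After a yellow draw the box holds 7 yellow out of 10.
P = (6/9)·(7/10) = 7/15 ≈ 0.4667.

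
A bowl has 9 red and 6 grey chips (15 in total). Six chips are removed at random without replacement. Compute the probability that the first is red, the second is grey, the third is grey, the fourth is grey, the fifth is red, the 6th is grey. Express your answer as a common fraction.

36/5005

Multiply the conditional probability of each draw in order, without replacement, so each draw removes one from its color and from the total.
P = (9/15) · (6/14) · (5/13) · (4/12) · (8/11) · (3/10) = 36/5005 ≈ 0.0072.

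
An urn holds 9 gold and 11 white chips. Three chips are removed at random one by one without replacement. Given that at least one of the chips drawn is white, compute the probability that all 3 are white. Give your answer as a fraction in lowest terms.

P(all 3 white) = C(11,3)/C(20,3) = 11/76; P(at least one white) = 1 − C(9,3)/C(20,3) = 88/95.
Since 'all 3 white' ⊆ 'at least one white', P(all 3 | at least one) = 11/76 / 88/95 = 5/32 ≈ 0.1562.

5/32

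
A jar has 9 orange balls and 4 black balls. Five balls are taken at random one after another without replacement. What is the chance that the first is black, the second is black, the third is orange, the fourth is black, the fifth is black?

1/715

Multiply the conditional probability of each draw in order, without replacement, so each draw removes one from its color and from the total.
P = (4/13) · (3/12) · (9/11) · (2/10) · (1/9) = 1/715 ≈ 0.0014.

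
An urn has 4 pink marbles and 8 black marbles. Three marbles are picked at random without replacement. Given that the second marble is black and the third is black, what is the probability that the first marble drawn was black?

3/5

P(first=black and the second marble is black and the third is black) = (8/12)·(7/11)·(6/10) = 14/55.
P(E) = Σ over first color = 28/165 + 14/55 = 14/33.
By Bayes, P(first=black | E) = 14/55 / 14/33 = 3/5 ≈ 0.6000.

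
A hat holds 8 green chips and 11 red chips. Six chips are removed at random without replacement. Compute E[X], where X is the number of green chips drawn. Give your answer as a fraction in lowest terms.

By linearity of expectation, E[X] = Σ P(draw i is green); by symmetry each draw (even without replacement) has P(green) = 8/19.
E[X] = 6 · 8/19 = 48/19 ≈ 2.5263.

48/19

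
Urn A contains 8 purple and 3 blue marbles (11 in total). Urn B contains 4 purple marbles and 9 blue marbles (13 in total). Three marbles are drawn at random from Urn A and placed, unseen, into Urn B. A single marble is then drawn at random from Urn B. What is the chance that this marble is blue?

Condition on how many of the transferred marbles are blue (from Urn A: 3 blue of 11; then Urn B has 16 total).
  0 blue: C(3,0)C(8,3)/C(11,3) = 56/165; then P = 9/16
  1 blue: C(3,1)C(8,2)/C(11,3) = 28/55; then P = 10/16
  2 blue: C(3,2)C(8,1)/C(11,3) = 8/55; then P = 11/16
  3 blue: C(3,3)C(8,0)/C(11,3) = 1/165; then P = 12/16
P(blue from Urn B) = 27/44 ≈ 0.6136.

27/44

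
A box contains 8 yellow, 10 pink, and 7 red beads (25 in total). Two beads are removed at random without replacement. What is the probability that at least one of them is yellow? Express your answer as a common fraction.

Use the complement: P(at least one yellow) = 1 − P(no yellow).
P(none) = C(17,2)/C(25,2) = 136/300.
So P = 1 − 136/300 = 41/75 ≈ 0.5467.

41/75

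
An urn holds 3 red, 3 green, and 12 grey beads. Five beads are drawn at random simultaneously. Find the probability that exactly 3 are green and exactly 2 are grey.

11/1428

Unordered draws without replacement: count favorable combinations over C(18,5).
Favorable = C(3,0) · C(3,3) · C(12,2) = 66; total = C(18,5) = 8568.
P = 66/8568 = 11/1428 ≈ 0.0077.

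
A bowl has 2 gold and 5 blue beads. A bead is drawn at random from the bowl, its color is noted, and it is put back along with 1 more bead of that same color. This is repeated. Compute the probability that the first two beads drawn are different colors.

5/14

Either gold then blue, or blue then gold; after the first draw the total is 8.
P = (2/7)·(5/8) + (5/7)·(2/8) = 5/14 ≈ 0.3571.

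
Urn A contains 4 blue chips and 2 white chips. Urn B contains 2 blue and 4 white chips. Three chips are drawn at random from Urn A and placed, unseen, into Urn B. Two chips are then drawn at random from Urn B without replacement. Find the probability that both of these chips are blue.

31/180

Condition on how many of the transferred chips are blue (from Urn A: 4 blue of 6; then Urn B has 9 total).
  1 blue: C(4,1)C(2,2)/C(6,3) = 1/5; then P = C(3,2)/C(9,2) = 1/12
  2 blue: C(4,2)C(2,1)/C(6,3) = 3/5; then P = C(4,2)/C(9,2) = 1/6
  3 blue: C(4,3)C(2,0)/C(6,3) = 1/5; then P = C(5,2)/C(9,2) = 5/18
P(both blue) = 31/180 ≈ 0.1722.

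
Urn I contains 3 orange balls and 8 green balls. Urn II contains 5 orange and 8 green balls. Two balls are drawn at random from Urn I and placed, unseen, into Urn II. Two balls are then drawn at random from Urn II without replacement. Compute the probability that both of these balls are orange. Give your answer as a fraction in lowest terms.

Condition on how many of the transferred balls are orange (from Urn I: 3 orange of 11; then Urn II has 15 total).
  0 orange: C(3,0)C(8,2)/C(11,2) = 28/55; then P = C(5,2)/C(15,2) = 2/21
  1 orange: C(3,1)C(8,1)/C(11,2) = 24/55; then P = C(6,2)/C(15,2) = 1/7
  2 orange: C(3,2)C(8,0)/C(11,2) = 3/55; then P = C(7,2)/C(15,2) = 1/5
P(both orange) = 703/5775 ≈ 0.1217.

703/5775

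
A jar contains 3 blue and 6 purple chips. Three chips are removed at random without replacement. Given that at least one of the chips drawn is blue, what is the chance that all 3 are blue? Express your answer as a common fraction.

1/64

P(all 3 blue) = C(3,3)/C(9,3) = 1/84; P(at least one blue) = 1 − C(6,3)/C(9,3) = 16/21.
Since 'all 3 blue' ⊆ 'at least one blue', P(all 3 | at least one) = 1/84 / 16/21 = 1/64 ≈ 0.0156.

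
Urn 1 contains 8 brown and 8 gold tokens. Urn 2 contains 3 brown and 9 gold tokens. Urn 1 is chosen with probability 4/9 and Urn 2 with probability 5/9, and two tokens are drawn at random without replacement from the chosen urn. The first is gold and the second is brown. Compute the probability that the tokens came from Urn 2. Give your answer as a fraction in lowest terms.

P(E | Urn 1) = 4/15; P(E | Urn 2) = 9/44.
P(E) = 4/9·4/15 + 5/9·9/44 = 1379/5940.
By Bayes' rule, P(Urn 2 | E) = 5/44 / 1379/5940 = 675/1379 ≈ 0.4895.

675/1379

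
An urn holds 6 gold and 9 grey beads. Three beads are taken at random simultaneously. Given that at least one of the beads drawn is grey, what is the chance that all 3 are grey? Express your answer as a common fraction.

28/145

P(all 3 grey) = C(9,3)/C(15,3) = 12/65; P(at least one grey) = 1 − C(6,3)/C(15,3) = 87/91.
Since 'all 3 grey' ⊆ 'at least one grey', P(all 3 | at least one) = 12/65 / 87/91 = 28/145 ≈ 0.1931.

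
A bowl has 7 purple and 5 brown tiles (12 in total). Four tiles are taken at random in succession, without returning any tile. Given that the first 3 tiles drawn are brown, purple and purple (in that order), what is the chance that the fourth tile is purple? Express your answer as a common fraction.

After removing 2 purple, 1 brown, the bowl has 5 purple out of 9 remaining.
P(fourth is purple | given) = 5/9 ≈ 0.5556.

5/9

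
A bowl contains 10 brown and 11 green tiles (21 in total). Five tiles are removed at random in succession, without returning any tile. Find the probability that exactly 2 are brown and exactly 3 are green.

825/2261

Unordered draws without replacement: count favorable combinations over C(21,5).
Favorable = C(10,2) · C(11,3) = 7425; total = C(21,5) = 20349.
P = 7425/20349 = 825/2261 ≈ 0.3649.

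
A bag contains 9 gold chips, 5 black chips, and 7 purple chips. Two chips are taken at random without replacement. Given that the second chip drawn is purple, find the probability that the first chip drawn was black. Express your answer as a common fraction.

1/4

P(first=black and the second chip drawn is purple) = (5/21)·(7/20) = 1/12.
P(the second chip drawn is purple) = Σ over first color = 3/20 + 1/12 + 1/10 = 1/3.
By Bayes, P(first=black | the second chip drawn is purple) = 1/12 / 1/3 = 1/4 ≈ 0.2500.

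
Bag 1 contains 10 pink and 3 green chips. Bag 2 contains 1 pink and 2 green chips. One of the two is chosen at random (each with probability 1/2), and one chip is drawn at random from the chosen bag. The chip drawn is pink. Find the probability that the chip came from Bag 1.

P(pink | Bag 1) = 10/13; P(pink | Bag 2) = 1/3.
P(pink) = 1/2·10/13 + 1/2·1/3 = 43/78.
By Bayes' rule, P(Bag 1 | pink) = 5/13 / 43/78 = 30/43 ≈ 0.6977.

30/43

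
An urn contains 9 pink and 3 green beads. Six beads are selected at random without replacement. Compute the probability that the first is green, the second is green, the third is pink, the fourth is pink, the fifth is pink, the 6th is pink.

3/110

Multiply the conditional probability of each draw in order, without replacement, so each draw removes one from its color and from the total.
P = (3/12) · (2/11) · (9/10) · (8/9) · (7/8) · (6/7) = 3/110 ≈ 0.0273.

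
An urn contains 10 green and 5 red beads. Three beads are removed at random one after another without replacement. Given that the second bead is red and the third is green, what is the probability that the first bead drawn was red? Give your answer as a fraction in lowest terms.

4/13

P(first=red and the second bead is red and the third is green) = (5/15)·(4/14)·(10/13) = 20/273.
P(E) = Σ over first color = 15/91 + 20/273 = 5/21.
By Bayes, P(first=red | E) = 20/273 / 5/21 = 4/13 ≈ 0.3077.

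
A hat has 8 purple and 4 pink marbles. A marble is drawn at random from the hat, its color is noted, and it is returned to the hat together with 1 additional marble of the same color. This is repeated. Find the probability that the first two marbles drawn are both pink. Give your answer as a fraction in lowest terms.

After a pink draw the hat holds 5 pink out of 13.
P = (4/12)·(5/13) = 5/39 ≈ 0.1282.

5/39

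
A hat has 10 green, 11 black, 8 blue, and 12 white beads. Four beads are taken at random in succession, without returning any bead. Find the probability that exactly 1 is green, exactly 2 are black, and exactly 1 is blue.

Unordered draws without replacement: count favorable combinations over C(41,4).
Favorable = C(10,1) · C(11,2) · C(8,1) · C(12,0) = 4400; total = C(41,4) = 101270.
P = 4400/101270 = 440/10127 ≈ 0.0434.

440/10127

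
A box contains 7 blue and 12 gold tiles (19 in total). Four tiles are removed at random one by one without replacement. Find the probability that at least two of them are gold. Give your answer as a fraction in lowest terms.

Sum the hypergeometric tail for j = 2,…,4 gold tiles.
Favorable = C(12,2)·C(7,2) + C(12,3)·C(7,1) + C(12,4)·C(7,0) = 3421; total = C(19,4) = 3876.
P = 3421/3876 = 3421/3876 ≈ 0.8826.

3421/3876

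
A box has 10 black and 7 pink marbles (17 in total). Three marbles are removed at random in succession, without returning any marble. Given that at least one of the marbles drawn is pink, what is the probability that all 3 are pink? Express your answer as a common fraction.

1/16

P(all 3 pink) = C(7,3)/C(17,3) = 7/136; P(at least one pink) = 1 − C(10,3)/C(17,3) = 14/17.
Since 'all 3 pink' ⊆ 'at least one pink', P(all 3 | at least one) = 7/136 / 14/17 = 1/16 ≈ 0.0625.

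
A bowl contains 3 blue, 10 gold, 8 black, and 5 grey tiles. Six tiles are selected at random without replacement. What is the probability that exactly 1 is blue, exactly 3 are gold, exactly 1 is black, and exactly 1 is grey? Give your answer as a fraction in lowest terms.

Unordered draws without replacement: count favorable combinations over C(26,6).
Favorable = C(3,1) · C(10,3) · C(8,1) · C(5,1) = 14400; total = C(26,6) = 230230.
P = 14400/230230 = 1440/23023 ≈ 0.0625.

1440/23023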